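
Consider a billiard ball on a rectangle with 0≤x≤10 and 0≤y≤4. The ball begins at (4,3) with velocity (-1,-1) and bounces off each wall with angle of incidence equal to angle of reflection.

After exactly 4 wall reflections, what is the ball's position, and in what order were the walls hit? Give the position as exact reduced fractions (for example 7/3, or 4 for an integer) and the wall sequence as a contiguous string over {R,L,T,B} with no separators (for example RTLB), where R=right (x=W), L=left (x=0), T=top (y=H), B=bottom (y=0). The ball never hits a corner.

1. t=3 → B at (1,0); v=(-1,1)
2. t=1 → L at (0,1); v=(1,1)
3. t=3 → T at (3,4); v=(1,-1)
4. t=4 → B at (7,0); v=(1,1)

Final position: (7,0)
Wall sequence: BLTB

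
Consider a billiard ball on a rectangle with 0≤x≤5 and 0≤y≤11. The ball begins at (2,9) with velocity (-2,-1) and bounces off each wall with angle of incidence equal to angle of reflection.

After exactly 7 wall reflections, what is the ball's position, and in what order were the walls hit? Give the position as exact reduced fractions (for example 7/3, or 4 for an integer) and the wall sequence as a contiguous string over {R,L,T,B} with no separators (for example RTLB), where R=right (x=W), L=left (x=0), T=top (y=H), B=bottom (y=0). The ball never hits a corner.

Final position: (5,9/2)
Wall sequence: LRLRBLR

1. t=1 → L at (0,8); v=(2,-1)
2. t=5/2 → R at (5,11/2); v=(-2,-1)
3. t=5/2 → L at (0,3); v=(2,-1)
4. t=5/2 → R at (5,1/2); v=(-2,-1)
5. t=1/2 → B at (4,0); v=(-2,1)
6. t=2 → L at (0,2); v=(2,1)
7. t=5/2 → R at (5,9/2); v=(-2,1)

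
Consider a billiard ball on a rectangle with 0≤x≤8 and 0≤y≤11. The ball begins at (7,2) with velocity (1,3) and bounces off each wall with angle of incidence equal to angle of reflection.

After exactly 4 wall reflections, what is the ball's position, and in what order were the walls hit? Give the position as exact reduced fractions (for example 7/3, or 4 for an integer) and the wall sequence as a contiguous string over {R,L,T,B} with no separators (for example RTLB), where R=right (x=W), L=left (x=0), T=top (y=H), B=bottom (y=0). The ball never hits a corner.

1. t=1 → R at (8,5); v=(-1,3)
2. t=2 → T at (6,11); v=(-1,-3)
3. t=11/3 → B at (7/3,0); v=(-1,3)
4. t=7/3 → L at (0,7); v=(1,3)

Final position: (0,7)
Wall sequence: RTBL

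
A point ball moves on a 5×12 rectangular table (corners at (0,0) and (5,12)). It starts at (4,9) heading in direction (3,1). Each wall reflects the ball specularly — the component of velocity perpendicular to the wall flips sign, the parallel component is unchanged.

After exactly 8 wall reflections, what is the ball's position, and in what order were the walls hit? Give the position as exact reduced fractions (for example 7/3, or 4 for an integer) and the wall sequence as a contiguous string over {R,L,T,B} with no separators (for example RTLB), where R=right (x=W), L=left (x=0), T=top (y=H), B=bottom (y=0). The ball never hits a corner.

1. t=1/3 → R at (5,28/3); v=(-3,1)
2. t=5/3 → L at (0,11); v=(3,1)
3. t=1 → T at (3,12); v=(3,-1)
4. t=2/3 → R at (5,34/3); v=(-3,-1)
5. t=5/3 → L at (0,29/3); v=(3,-1)
6. t=5/3 → R at (5,8); v=(-3,-1)
7. t=5/3 → L at (0,19/3); v=(3,-1)
8. t=5/3 → R at (5,14/3); v=(-3,-1)

Final position: (5,14/3)
Wall sequence: RLTRLRLR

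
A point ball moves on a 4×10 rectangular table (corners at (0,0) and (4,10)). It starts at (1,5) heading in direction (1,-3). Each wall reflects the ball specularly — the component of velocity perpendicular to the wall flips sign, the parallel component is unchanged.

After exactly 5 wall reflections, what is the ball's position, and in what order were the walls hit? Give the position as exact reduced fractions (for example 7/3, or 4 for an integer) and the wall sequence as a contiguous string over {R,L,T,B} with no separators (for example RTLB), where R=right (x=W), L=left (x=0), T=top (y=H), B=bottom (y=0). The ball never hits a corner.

Final position: (4/3,0)
Wall sequence: BRTLB

1. t=5/3 → B at (8/3,0); v=(1,3)
2. t=4/3 → R at (4,4); v=(-1,3)
3. t=2 → T at (2,10); v=(-1,-3)
4. t=2 → L at (0,4); v=(1,-3)
5. t=4/3 → B at (4/3,0); v=(1,3)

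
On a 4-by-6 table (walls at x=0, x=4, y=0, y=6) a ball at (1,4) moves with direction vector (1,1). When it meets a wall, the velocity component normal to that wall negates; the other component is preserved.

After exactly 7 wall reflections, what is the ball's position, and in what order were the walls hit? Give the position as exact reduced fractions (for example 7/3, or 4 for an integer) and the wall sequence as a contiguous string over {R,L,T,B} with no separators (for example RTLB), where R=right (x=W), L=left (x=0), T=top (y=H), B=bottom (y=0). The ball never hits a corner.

Final position: (0,5)
Wall sequence: TRLBRTL

1. t=2 → T at (3,6); v=(1,-1)
2. t=1 → R at (4,5); v=(-1,-1)
3. t=4 → L at (0,1); v=(1,-1)
4. t=1 → B at (1,0); v=(1,1)
5. t=3 → R at (4,3); v=(-1,1)
6. t=3 → T at (1,6); v=(-1,-1)
7. t=1 → L at (0,5); v=(1,-1)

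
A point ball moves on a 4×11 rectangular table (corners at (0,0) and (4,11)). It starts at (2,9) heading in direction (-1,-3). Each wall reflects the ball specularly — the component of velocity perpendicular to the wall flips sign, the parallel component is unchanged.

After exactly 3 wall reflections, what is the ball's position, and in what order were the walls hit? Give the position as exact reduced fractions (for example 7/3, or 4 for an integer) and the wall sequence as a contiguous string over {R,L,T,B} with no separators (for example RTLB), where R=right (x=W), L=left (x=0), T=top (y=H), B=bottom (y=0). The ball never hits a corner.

Final position: (4,9)
Wall sequence: LBR

1. t=2 → L at (0,3); v=(1,-3)
2. t=1 → B at (1,0); v=(1,3)
3. t=3 → R at (4,9); v=(-1,3)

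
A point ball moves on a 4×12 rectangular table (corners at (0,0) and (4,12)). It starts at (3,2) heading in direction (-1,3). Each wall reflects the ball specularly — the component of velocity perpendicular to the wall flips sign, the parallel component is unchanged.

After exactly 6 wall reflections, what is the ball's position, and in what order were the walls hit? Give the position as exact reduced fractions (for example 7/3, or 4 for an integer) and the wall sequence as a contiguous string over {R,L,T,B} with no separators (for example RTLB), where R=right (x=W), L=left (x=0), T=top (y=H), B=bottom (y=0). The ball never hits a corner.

1. t=3 → L at (0,11); v=(1,3)
2. t=1/3 → T at (1/3,12); v=(1,-3)
3. t=11/3 → R at (4,1); v=(-1,-3)
4. t=1/3 → B at (11/3,0); v=(-1,3)
5. t=11/3 → L at (0,11); v=(1,3)
6. t=1/3 → T at (1/3,12); v=(1,-3)

Final position: (1/3,12)
Wall sequence: LTRBLT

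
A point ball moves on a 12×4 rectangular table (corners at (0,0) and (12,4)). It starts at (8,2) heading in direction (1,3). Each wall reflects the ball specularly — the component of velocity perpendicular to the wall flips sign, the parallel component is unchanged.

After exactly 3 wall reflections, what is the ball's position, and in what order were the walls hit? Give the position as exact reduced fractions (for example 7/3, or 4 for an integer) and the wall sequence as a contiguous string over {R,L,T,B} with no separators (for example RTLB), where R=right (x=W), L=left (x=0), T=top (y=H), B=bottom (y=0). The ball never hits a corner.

1. t=2/3 → T at (26/3,4); v=(1,-3)
2. t=4/3 → B at (10,0); v=(1,3)
3. t=4/3 → T at (34/3,4); v=(1,-3)

Final position: (34/3,4)
Wall sequence: TBT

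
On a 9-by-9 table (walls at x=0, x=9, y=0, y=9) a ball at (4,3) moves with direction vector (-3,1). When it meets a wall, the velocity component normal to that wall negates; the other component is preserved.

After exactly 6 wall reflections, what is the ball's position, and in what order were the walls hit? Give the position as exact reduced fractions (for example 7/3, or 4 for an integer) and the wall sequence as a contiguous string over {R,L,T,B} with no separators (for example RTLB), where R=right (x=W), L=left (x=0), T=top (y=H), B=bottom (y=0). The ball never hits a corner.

1. t=4/3 → L at (0,13/3); v=(3,1)
2. t=3 → R at (9,22/3); v=(-3,1)
3. t=5/3 → T at (4,9); v=(-3,-1)
4. t=4/3 → L at (0,23/3); v=(3,-1)
5. t=3 → R at (9,14/3); v=(-3,-1)
6. t=3 → L at (0,5/3); v=(3,-1)

Final position: (0,5/3)
Wall sequence: LRTLRL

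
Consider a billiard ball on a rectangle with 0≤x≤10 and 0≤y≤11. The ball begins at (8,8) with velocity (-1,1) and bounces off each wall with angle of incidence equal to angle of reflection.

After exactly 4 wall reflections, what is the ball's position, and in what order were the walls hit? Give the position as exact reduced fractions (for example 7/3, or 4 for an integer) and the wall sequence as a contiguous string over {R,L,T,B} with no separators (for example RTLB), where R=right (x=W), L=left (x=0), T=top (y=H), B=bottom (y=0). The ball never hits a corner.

Final position: (10,4)
Wall sequence: TLBR

1. t=3 → T at (5,11); v=(-1,-1)
2. t=5 → L at (0,6); v=(1,-1)
3. t=6 → B at (6,0); v=(1,1)
4. t=4 → R at (10,4); v=(-1,1)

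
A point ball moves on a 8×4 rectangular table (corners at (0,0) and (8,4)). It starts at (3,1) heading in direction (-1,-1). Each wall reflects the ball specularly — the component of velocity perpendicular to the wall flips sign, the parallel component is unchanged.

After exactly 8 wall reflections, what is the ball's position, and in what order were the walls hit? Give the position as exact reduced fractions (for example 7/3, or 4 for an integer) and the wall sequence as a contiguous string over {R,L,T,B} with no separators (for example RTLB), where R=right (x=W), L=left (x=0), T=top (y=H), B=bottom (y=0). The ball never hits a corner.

Final position: (0,2)
Wall sequence: BLTBRTBL

1. t=1 → B at (2,0); v=(-1,1)
2. t=2 → L at (0,2); v=(1,1)
3. t=2 → T at (2,4); v=(1,-1)
4. t=4 → B at (6,0); v=(1,1)
5. t=2 → R at (8,2); v=(-1,1)
6. t=2 → T at (6,4); v=(-1,-1)
7. t=4 → B at (2,0); v=(-1,1)
8. t=2 → L at (0,2); v=(1,1)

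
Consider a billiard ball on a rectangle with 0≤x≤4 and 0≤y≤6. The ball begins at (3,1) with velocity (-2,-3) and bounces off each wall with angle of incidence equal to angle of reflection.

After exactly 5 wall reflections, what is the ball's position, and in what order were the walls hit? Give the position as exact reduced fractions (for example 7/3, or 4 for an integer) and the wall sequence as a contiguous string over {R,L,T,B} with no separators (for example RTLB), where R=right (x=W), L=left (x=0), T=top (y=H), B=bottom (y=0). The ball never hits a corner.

1. t=1/3 → B at (7/3,0); v=(-2,3)
2. t=7/6 → L at (0,7/2); v=(2,3)
3. t=5/6 → T at (5/3,6); v=(2,-3)
4. t=7/6 → R at (4,5/2); v=(-2,-3)
5. t=5/6 → B at (7/3,0); v=(-2,3)

Final position: (7/3,0)
Wall sequence: BLTRB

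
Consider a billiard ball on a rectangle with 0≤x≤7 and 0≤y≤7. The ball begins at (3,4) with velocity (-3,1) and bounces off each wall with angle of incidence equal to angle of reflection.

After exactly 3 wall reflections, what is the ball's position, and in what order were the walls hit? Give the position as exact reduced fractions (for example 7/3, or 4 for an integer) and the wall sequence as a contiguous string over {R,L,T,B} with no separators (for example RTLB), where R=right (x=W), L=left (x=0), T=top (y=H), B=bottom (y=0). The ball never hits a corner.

Final position: (7,20/3)
Wall sequence: LTR

1. t=1 → L at (0,5); v=(3,1)
2. t=2 → T at (6,7); v=(3,-1)
3. t=1/3 → R at (7,20/3); v=(-3,-1)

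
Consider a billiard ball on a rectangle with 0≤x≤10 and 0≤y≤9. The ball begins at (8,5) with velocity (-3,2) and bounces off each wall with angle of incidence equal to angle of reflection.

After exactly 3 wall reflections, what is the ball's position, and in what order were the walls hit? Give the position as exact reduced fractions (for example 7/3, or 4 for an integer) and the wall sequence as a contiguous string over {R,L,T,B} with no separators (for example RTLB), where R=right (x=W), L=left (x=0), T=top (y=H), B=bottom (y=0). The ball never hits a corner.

1. t=2 → T at (2,9); v=(-3,-2)
2. t=2/3 → L at (0,23/3); v=(3,-2)
3. t=10/3 → R at (10,1); v=(-3,-2)

Final position: (10,1)
Wall sequence: TLR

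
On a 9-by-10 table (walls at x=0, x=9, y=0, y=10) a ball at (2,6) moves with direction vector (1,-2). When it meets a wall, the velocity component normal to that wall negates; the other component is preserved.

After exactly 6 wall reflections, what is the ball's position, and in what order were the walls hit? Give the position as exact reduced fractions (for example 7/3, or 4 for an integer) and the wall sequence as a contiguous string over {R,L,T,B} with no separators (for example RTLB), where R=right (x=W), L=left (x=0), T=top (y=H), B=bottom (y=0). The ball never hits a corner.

Final position: (2,10)
Wall sequence: BRTBLT

1. t=3 → B at (5,0); v=(1,2)
2. t=4 → R at (9,8); v=(-1,2)
3. t=1 → T at (8,10); v=(-1,-2)
4. t=5 → B at (3,0); v=(-1,2)
5. t=3 → L at (0,6); v=(1,2)
6. t=2 → T at (2,10); v=(1,-2)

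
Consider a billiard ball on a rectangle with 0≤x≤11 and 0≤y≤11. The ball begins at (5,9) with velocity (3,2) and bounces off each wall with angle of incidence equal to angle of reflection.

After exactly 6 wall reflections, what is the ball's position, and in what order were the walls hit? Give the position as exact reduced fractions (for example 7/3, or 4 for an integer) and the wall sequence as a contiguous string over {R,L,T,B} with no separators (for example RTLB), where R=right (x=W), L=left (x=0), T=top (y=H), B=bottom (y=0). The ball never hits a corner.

1. t=1 → T at (8,11); v=(3,-2)
2. t=1 → R at (11,9); v=(-3,-2)
3. t=11/3 → L at (0,5/3); v=(3,-2)
4. t=5/6 → B at (5/2,0); v=(3,2)
5. t=17/6 → R at (11,17/3); v=(-3,2)
6. t=8/3 → T at (3,11); v=(-3,-2)

Final position: (3,11)
Wall sequence: TRLBRT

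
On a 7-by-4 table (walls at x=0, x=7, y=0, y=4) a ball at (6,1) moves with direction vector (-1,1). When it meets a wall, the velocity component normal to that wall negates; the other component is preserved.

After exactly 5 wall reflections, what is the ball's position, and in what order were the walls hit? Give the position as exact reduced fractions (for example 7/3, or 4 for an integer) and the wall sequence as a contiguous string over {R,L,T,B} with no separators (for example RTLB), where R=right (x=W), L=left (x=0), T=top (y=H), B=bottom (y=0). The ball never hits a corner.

1. t=3 → T at (3,4); v=(-1,-1)
2. t=3 → L at (0,1); v=(1,-1)
3. t=1 → B at (1,0); v=(1,1)
4. t=4 → T at (5,4); v=(1,-1)
5. t=2 → R at (7,2); v=(-1,-1)

Final position: (7,2)
Wall sequence: TLBTR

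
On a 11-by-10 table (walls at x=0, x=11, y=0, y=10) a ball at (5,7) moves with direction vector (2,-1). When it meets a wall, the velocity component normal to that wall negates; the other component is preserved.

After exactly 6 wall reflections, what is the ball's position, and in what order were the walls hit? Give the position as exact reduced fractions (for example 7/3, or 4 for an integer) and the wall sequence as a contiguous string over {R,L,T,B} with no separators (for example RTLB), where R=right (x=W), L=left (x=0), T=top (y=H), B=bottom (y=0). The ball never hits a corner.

1. t=3 → R at (11,4); v=(-2,-1)
2. t=4 → B at (3,0); v=(-2,1)
3. t=3/2 → L at (0,3/2); v=(2,1)
4. t=11/2 → R at (11,7); v=(-2,1)
5. t=3 → T at (5,10); v=(-2,-1)
6. t=5/2 → L at (0,15/2); v=(2,-1)

Final position: (0,15/2)
Wall sequence: RBLRTL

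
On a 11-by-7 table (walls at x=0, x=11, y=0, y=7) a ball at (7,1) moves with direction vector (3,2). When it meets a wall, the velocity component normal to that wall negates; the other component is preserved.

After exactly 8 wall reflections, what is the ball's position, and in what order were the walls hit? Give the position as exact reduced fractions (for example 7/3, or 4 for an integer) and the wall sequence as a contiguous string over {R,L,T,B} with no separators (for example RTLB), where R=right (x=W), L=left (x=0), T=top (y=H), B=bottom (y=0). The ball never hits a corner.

Final position: (7/2,0)
Wall sequence: RTLBRTLB

1. t=4/3 → R at (11,11/3); v=(-3,2)
2. t=5/3 → T at (6,7); v=(-3,-2)
3. t=2 → L at (0,3); v=(3,-2)
4. t=3/2 → B at (9/2,0); v=(3,2)
5. t=13/6 → R at (11,13/3); v=(-3,2)
6. t=4/3 → T at (7,7); v=(-3,-2)
7. t=7/3 → L at (0,7/3); v=(3,-2)
8. t=7/6 → B at (7/2,0); v=(3,2)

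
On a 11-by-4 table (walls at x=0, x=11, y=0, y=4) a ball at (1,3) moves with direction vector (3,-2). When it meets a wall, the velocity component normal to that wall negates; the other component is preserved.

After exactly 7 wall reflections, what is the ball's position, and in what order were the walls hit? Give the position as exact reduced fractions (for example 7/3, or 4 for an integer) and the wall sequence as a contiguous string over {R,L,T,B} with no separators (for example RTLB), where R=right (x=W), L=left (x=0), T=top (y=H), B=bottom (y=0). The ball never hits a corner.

1. t=3/2 → B at (11/2,0); v=(3,2)
2. t=11/6 → R at (11,11/3); v=(-3,2)
3. t=1/6 → T at (21/2,4); v=(-3,-2)
4. t=2 → B at (9/2,0); v=(-3,2)
5. t=3/2 → L at (0,3); v=(3,2)
6. t=1/2 → T at (3/2,4); v=(3,-2)
7. t=2 → B at (15/2,0); v=(3,2)

Final position: (15/2,0)
Wall sequence: BRTBLTB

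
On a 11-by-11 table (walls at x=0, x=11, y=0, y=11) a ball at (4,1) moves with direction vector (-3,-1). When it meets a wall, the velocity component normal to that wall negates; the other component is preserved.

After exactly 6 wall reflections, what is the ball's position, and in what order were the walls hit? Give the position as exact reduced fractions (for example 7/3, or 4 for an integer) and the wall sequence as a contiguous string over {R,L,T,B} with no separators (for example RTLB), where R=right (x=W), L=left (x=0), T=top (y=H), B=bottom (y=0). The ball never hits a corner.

1. t=1 → B at (1,0); v=(-3,1)
2. t=1/3 → L at (0,1/3); v=(3,1)
3. t=11/3 → R at (11,4); v=(-3,1)
4. t=11/3 → L at (0,23/3); v=(3,1)
5. t=10/3 → T at (10,11); v=(3,-1)
6. t=1/3 → R at (11,32/3); v=(-3,-1)

Final position: (11,32/3)
Wall sequence: BLRLTR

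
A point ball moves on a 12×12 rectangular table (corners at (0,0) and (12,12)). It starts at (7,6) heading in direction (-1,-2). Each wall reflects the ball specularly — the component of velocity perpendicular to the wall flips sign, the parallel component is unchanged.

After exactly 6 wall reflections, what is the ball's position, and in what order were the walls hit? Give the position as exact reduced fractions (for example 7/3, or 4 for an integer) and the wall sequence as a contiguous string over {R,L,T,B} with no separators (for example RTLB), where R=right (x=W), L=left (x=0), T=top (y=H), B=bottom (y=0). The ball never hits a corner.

Final position: (10,12)
Wall sequence: BLTBRT

1. t=3 → B at (4,0); v=(-1,2)
2. t=4 → L at (0,8); v=(1,2)
3. t=2 → T at (2,12); v=(1,-2)
4. t=6 → B at (8,0); v=(1,2)
5. t=4 → R at (12,8); v=(-1,2)
6. t=2 → T at (10,12); v=(-1,-2)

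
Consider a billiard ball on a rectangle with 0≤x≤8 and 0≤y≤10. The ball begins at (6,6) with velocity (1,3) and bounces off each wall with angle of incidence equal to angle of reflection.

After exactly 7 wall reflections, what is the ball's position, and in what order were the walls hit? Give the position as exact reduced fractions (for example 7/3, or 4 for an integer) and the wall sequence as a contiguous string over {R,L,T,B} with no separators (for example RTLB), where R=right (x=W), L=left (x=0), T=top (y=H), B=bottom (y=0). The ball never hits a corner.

Final position: (14/3,10)
Wall sequence: TRBTLBT

1. t=4/3 → T at (22/3,10); v=(1,-3)
2. t=2/3 → R at (8,8); v=(-1,-3)
3. t=8/3 → B at (16/3,0); v=(-1,3)
4. t=10/3 → T at (2,10); v=(-1,-3)
5. t=2 → L at (0,4); v=(1,-3)
6. t=4/3 → B at (4/3,0); v=(1,3)
7. t=10/3 → T at (14/3,10); v=(1,-3)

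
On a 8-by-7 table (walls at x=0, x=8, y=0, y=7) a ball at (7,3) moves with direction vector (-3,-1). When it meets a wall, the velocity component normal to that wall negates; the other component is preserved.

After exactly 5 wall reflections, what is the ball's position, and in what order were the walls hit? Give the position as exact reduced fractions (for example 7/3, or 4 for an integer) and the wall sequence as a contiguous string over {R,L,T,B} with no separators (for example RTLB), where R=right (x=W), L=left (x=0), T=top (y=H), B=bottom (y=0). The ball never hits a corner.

1. t=7/3 → L at (0,2/3); v=(3,-1)
2. t=2/3 → B at (2,0); v=(3,1)
3. t=2 → R at (8,2); v=(-3,1)
4. t=8/3 → L at (0,14/3); v=(3,1)
5. t=7/3 → T at (7,7); v=(3,-1)

Final position: (7,7)
Wall sequence: LBRLT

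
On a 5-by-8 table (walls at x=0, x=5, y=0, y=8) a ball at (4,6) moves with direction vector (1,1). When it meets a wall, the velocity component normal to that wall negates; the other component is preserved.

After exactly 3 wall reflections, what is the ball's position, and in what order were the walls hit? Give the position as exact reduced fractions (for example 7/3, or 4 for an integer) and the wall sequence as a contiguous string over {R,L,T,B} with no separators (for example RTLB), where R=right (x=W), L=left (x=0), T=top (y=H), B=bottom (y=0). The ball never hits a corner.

Final position: (0,4)
Wall sequence: RTL

1. t=1 → R at (5,7); v=(-1,1)
2. t=1 → T at (4,8); v=(-1,-1)
3. t=4 → L at (0,4); v=(1,-1)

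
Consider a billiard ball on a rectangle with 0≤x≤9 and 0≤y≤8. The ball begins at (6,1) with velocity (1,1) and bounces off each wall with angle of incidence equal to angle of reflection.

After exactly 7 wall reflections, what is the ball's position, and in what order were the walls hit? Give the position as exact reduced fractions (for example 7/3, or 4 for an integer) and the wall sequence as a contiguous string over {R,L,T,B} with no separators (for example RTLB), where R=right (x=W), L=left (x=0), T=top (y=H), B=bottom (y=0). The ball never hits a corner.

1. t=3 → R at (9,4); v=(-1,1)
2. t=4 → T at (5,8); v=(-1,-1)
3. t=5 → L at (0,3); v=(1,-1)
4. t=3 → B at (3,0); v=(1,1)
5. t=6 → R at (9,6); v=(-1,1)
6. t=2 → T at (7,8); v=(-1,-1)
7. t=7 → L at (0,1); v=(1,-1)

Final position: (0,1)
Wall sequence: RTLBRTL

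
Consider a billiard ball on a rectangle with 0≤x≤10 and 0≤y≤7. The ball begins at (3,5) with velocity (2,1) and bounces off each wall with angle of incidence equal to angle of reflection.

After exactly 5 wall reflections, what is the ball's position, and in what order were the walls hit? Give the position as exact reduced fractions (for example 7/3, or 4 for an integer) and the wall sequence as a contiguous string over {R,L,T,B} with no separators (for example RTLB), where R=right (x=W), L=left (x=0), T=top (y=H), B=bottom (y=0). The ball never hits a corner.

1. t=2 → T at (7,7); v=(2,-1)
2. t=3/2 → R at (10,11/2); v=(-2,-1)
3. t=5 → L at (0,1/2); v=(2,-1)
4. t=1/2 → B at (1,0); v=(2,1)
5. t=9/2 → R at (10,9/2); v=(-2,1)

Final position: (10,9/2)
Wall sequence: TRLBR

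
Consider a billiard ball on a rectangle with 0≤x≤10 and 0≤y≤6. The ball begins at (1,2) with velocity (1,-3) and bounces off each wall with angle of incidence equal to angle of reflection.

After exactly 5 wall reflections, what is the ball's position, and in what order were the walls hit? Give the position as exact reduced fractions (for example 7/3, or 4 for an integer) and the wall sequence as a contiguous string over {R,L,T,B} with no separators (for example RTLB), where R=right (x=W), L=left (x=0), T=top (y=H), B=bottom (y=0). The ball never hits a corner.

1. t=2/3 → B at (5/3,0); v=(1,3)
2. t=2 → T at (11/3,6); v=(1,-3)
3. t=2 → B at (17/3,0); v=(1,3)
4. t=2 → T at (23/3,6); v=(1,-3)
5. t=2 → B at (29/3,0); v=(1,3)

Final position: (29/3,0)
Wall sequence: BTBTB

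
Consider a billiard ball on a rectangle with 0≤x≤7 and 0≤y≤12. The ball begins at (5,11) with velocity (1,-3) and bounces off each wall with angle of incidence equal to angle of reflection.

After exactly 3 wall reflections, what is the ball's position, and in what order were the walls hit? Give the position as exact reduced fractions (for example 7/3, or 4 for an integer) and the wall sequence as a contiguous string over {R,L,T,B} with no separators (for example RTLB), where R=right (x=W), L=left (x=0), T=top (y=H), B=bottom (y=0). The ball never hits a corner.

Final position: (4/3,12)
Wall sequence: RBT

1. t=2 → R at (7,5); v=(-1,-3)
2. t=5/3 → B at (16/3,0); v=(-1,3)
3. t=4 → T at (4/3,12); v=(-1,-3)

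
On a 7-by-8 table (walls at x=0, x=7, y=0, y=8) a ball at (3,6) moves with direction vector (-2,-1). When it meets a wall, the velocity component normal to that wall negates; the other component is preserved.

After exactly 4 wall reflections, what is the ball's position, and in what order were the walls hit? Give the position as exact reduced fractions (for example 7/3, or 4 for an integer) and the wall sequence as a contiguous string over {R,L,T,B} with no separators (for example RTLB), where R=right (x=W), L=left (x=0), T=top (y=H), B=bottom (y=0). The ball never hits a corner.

Final position: (0,5/2)
Wall sequence: LRBL

1. t=3/2 → L at (0,9/2); v=(2,-1)
2. t=7/2 → R at (7,1); v=(-2,-1)
3. t=1 → B at (5,0); v=(-2,1)
4. t=5/2 → L at (0,5/2); v=(2,1)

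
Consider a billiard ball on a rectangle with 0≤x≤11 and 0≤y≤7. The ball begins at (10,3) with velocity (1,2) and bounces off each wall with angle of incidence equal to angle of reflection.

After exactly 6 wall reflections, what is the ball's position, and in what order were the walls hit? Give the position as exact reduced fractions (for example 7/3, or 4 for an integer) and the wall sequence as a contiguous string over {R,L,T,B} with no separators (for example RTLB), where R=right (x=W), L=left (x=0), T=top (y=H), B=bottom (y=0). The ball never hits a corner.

1. t=1 → R at (11,5); v=(-1,2)
2. t=1 → T at (10,7); v=(-1,-2)
3. t=7/2 → B at (13/2,0); v=(-1,2)
4. t=7/2 → T at (3,7); v=(-1,-2)
5. t=3 → L at (0,1); v=(1,-2)
6. t=1/2 → B at (1/2,0); v=(1,2)

Final position: (1/2,0)
Wall sequence: RTBTLB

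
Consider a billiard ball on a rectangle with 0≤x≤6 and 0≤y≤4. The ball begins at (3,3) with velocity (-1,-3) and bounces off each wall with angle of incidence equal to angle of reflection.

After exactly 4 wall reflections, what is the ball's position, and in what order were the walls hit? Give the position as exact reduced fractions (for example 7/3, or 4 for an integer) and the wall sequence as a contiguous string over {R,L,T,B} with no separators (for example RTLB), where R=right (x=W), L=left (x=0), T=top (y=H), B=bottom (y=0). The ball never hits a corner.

1. t=1 → B at (2,0); v=(-1,3)
2. t=4/3 → T at (2/3,4); v=(-1,-3)
3. t=2/3 → L at (0,2); v=(1,-3)
4. t=2/3 → B at (2/3,0); v=(1,3)

Final position: (2/3,0)
Wall sequence: BTLB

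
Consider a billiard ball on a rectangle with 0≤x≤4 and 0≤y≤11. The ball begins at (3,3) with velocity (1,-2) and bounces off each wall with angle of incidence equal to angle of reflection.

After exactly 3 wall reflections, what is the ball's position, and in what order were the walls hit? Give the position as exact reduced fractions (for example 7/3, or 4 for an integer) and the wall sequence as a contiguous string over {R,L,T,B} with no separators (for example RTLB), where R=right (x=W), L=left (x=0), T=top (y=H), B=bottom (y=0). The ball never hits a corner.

1. t=1 → R at (4,1); v=(-1,-2)
2. t=1/2 → B at (7/2,0); v=(-1,2)
3. t=7/2 → L at (0,7); v=(1,2)

Final position: (0,7)
Wall sequence: RBL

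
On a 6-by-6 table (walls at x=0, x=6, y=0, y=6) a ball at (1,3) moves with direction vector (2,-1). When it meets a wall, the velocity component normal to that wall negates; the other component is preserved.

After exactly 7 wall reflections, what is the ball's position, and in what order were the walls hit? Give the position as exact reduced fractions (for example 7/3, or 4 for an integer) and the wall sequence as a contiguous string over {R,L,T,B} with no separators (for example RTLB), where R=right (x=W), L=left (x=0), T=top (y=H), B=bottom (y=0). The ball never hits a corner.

1. t=5/2 → R at (6,1/2); v=(-2,-1)
2. t=1/2 → B at (5,0); v=(-2,1)
3. t=5/2 → L at (0,5/2); v=(2,1)
4. t=3 → R at (6,11/2); v=(-2,1)
5. t=1/2 → T at (5,6); v=(-2,-1)
6. t=5/2 → L at (0,7/2); v=(2,-1)
7. t=3 → R at (6,1/2); v=(-2,-1)

Final position: (6,1/2)
Wall sequence: RBLRTLR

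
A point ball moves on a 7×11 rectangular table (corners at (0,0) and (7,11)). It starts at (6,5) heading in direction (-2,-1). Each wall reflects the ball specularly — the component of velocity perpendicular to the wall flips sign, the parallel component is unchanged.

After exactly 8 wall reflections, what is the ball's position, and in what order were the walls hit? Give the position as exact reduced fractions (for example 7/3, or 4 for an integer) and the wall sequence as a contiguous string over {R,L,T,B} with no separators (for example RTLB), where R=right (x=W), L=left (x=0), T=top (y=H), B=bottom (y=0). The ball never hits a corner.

1. t=3 → L at (0,2); v=(2,-1)
2. t=2 → B at (4,0); v=(2,1)
3. t=3/2 → R at (7,3/2); v=(-2,1)
4. t=7/2 → L at (0,5); v=(2,1)
5. t=7/2 → R at (7,17/2); v=(-2,1)
6. t=5/2 → T at (2,11); v=(-2,-1)
7. t=1 → L at (0,10); v=(2,-1)
8. t=7/2 → R at (7,13/2); v=(-2,-1)

Final position: (7,13/2)
Wall sequence: LBRLRTLR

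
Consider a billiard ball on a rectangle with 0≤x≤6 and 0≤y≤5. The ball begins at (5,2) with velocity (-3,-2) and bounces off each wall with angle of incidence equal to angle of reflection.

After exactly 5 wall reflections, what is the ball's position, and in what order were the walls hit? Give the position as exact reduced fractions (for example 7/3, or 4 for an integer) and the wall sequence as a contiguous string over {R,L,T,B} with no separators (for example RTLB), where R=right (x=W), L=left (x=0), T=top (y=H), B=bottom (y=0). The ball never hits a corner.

Final position: (0,2/3)
Wall sequence: BLTRL

1. t=1 → B at (2,0); v=(-3,2)
2. t=2/3 → L at (0,4/3); v=(3,2)
3. t=11/6 → T at (11/2,5); v=(3,-2)
4. t=1/6 → R at (6,14/3); v=(-3,-2)
5. t=2 → L at (0,2/3); v=(3,-2)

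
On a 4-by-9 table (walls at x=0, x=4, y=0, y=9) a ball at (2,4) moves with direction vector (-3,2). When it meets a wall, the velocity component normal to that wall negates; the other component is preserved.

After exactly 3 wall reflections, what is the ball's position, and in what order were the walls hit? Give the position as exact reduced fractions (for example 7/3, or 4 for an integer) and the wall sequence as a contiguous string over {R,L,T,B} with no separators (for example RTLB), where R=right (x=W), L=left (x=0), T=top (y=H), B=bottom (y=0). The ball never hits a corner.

1. t=2/3 → L at (0,16/3); v=(3,2)
2. t=4/3 → R at (4,8); v=(-3,2)
3. t=1/2 → T at (5/2,9); v=(-3,-2)

Final position: (5/2,9)
Wall sequence: LRT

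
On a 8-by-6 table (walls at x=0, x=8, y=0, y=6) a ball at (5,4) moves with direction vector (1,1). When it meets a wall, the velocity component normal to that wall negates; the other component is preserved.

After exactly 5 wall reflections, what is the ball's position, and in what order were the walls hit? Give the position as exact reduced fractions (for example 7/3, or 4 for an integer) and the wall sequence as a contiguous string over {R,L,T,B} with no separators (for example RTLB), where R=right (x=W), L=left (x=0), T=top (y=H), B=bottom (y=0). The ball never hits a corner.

Final position: (3,6)
Wall sequence: TRBLT

1. t=2 → T at (7,6); v=(1,-1)
2. t=1 → R at (8,5); v=(-1,-1)
3. t=5 → B at (3,0); v=(-1,1)
4. t=3 → L at (0,3); v=(1,1)
5. t=3 → T at (3,6); v=(1,-1)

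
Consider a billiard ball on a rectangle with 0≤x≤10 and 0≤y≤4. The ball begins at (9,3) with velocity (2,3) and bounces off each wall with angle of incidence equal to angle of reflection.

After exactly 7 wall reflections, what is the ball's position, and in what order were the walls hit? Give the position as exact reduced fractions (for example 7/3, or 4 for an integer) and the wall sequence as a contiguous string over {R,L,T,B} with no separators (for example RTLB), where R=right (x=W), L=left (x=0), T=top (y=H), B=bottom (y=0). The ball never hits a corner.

1. t=1/3 → T at (29/3,4); v=(2,-3)
2. t=1/6 → R at (10,7/2); v=(-2,-3)
3. t=7/6 → B at (23/3,0); v=(-2,3)
4. t=4/3 → T at (5,4); v=(-2,-3)
5. t=4/3 → B at (7/3,0); v=(-2,3)
6. t=7/6 → L at (0,7/2); v=(2,3)
7. t=1/6 → T at (1/3,4); v=(2,-3)

Final position: (1/3,4)
Wall sequence: TRBTBLT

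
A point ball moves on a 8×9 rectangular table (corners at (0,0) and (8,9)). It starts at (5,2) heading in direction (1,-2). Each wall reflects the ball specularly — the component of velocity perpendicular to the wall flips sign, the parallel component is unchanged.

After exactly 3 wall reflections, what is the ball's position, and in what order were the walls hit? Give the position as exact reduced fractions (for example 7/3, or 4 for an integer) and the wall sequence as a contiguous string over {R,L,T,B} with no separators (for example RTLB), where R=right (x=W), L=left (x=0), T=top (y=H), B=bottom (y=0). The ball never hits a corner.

Final position: (11/2,9)
Wall sequence: BRT

1. t=1 → B at (6,0); v=(1,2)
2. t=2 → R at (8,4); v=(-1,2)
3. t=5/2 → T at (11/2,9); v=(-1,-2)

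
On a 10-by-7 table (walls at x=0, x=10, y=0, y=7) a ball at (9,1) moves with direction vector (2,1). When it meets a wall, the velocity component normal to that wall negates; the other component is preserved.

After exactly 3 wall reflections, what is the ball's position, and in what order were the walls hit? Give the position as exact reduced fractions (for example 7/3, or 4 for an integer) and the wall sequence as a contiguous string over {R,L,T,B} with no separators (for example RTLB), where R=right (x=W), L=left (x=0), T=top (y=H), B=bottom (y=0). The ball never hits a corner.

Final position: (1,7)
Wall sequence: RLT

1. t=1/2 → R at (10,3/2); v=(-2,1)
2. t=5 → L at (0,13/2); v=(2,1)
3. t=1/2 → T at (1,7); v=(2,-1)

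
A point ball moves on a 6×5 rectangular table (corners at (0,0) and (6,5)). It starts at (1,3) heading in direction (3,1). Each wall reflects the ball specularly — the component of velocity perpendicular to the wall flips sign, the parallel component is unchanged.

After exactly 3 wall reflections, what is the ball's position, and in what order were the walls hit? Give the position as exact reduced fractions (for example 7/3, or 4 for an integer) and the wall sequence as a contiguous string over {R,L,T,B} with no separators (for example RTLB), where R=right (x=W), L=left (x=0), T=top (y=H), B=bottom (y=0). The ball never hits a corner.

Final position: (0,10/3)
Wall sequence: RTL

1. t=5/3 → R at (6,14/3); v=(-3,1)
2. t=1/3 → T at (5,5); v=(-3,-1)
3. t=5/3 → L at (0,10/3); v=(3,-1)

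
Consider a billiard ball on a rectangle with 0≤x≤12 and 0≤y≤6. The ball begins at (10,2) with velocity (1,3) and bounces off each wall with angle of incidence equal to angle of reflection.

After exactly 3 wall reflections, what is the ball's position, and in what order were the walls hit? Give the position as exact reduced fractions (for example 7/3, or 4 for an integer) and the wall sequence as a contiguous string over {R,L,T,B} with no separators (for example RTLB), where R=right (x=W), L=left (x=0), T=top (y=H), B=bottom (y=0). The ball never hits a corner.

1. t=4/3 → T at (34/3,6); v=(1,-3)
2. t=2/3 → R at (12,4); v=(-1,-3)
3. t=4/3 → B at (32/3,0); v=(-1,3)

Final position: (32/3,0)
Wall sequence: TRB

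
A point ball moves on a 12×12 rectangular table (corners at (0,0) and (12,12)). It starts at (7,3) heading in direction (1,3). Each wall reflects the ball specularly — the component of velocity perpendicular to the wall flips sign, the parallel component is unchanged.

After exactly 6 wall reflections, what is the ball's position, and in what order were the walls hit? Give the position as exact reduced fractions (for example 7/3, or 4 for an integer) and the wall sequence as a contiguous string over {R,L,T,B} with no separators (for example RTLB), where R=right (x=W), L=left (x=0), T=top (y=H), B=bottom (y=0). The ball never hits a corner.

1. t=3 → T at (10,12); v=(1,-3)
2. t=2 → R at (12,6); v=(-1,-3)
3. t=2 → B at (10,0); v=(-1,3)
4. t=4 → T at (6,12); v=(-1,-3)
5. t=4 → B at (2,0); v=(-1,3)
6. t=2 → L at (0,6); v=(1,3)

Final position: (0,6)
Wall sequence: TRBTBL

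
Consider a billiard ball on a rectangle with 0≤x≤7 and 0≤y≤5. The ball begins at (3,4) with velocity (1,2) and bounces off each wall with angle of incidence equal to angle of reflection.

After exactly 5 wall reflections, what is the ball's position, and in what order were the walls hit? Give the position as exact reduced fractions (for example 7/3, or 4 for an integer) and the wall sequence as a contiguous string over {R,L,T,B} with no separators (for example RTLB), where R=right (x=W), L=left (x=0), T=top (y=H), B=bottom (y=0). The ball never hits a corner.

Final position: (3,0)
Wall sequence: TBRTB

1. t=1/2 → T at (7/2,5); v=(1,-2)
2. t=5/2 → B at (6,0); v=(1,2)
3. t=1 → R at (7,2); v=(-1,2)
4. t=3/2 → T at (11/2,5); v=(-1,-2)
5. t=5/2 → B at (3,0); v=(-1,2)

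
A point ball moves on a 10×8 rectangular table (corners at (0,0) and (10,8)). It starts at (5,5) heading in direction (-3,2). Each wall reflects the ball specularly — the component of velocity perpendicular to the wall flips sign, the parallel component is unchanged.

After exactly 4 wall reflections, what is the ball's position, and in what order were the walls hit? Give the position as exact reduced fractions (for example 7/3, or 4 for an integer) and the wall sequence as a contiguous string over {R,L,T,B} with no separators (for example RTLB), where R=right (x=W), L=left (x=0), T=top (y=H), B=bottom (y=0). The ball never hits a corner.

1. t=3/2 → T at (1/2,8); v=(-3,-2)
2. t=1/6 → L at (0,23/3); v=(3,-2)
3. t=10/3 → R at (10,1); v=(-3,-2)
4. t=1/2 → B at (17/2,0); v=(-3,2)

Final position: (17/2,0)
Wall sequence: TLRB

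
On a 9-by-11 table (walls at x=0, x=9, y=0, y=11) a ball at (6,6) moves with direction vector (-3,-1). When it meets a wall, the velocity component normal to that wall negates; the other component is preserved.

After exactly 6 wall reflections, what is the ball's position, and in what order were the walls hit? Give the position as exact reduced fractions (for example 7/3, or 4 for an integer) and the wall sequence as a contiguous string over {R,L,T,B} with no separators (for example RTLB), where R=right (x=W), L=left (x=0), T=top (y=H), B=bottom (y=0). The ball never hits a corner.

1. t=2 → L at (0,4); v=(3,-1)
2. t=3 → R at (9,1); v=(-3,-1)
3. t=1 → B at (6,0); v=(-3,1)
4. t=2 → L at (0,2); v=(3,1)
5. t=3 → R at (9,5); v=(-3,1)
6. t=3 → L at (0,8); v=(3,1)

Final position: (0,8)
Wall sequence: LRBLRL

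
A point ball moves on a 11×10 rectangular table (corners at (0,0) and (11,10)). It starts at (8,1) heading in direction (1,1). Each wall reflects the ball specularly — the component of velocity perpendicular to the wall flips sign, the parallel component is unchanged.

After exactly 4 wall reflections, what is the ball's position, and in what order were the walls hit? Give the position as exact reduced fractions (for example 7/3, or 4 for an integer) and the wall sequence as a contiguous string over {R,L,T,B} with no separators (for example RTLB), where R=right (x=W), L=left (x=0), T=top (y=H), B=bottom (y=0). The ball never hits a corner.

Final position: (5,0)
Wall sequence: RTLB

1. t=3 → R at (11,4); v=(-1,1)
2. t=6 → T at (5,10); v=(-1,-1)
3. t=5 → L at (0,5); v=(1,-1)
4. t=5 → B at (5,0); v=(1,1)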